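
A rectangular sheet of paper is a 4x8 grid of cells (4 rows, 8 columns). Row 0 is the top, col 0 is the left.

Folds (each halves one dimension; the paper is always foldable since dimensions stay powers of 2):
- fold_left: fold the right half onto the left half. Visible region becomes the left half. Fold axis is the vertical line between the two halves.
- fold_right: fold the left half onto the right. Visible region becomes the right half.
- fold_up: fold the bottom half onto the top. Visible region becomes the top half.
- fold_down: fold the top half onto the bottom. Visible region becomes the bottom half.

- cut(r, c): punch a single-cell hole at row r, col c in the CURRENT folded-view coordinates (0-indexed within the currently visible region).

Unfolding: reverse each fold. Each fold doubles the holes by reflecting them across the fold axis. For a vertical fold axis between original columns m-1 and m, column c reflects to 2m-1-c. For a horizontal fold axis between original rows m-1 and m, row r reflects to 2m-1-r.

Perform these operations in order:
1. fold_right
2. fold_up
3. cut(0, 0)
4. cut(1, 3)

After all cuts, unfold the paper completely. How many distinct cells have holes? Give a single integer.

Op 1 fold_right: fold axis v@4; visible region now rows[0,4) x cols[4,8) = 4x4
Op 2 fold_up: fold axis h@2; visible region now rows[0,2) x cols[4,8) = 2x4
Op 3 cut(0, 0): punch at orig (0,4); cuts so far [(0, 4)]; region rows[0,2) x cols[4,8) = 2x4
Op 4 cut(1, 3): punch at orig (1,7); cuts so far [(0, 4), (1, 7)]; region rows[0,2) x cols[4,8) = 2x4
Unfold 1 (reflect across h@2): 4 holes -> [(0, 4), (1, 7), (2, 7), (3, 4)]
Unfold 2 (reflect across v@4): 8 holes -> [(0, 3), (0, 4), (1, 0), (1, 7), (2, 0), (2, 7), (3, 3), (3, 4)]

Answer: 8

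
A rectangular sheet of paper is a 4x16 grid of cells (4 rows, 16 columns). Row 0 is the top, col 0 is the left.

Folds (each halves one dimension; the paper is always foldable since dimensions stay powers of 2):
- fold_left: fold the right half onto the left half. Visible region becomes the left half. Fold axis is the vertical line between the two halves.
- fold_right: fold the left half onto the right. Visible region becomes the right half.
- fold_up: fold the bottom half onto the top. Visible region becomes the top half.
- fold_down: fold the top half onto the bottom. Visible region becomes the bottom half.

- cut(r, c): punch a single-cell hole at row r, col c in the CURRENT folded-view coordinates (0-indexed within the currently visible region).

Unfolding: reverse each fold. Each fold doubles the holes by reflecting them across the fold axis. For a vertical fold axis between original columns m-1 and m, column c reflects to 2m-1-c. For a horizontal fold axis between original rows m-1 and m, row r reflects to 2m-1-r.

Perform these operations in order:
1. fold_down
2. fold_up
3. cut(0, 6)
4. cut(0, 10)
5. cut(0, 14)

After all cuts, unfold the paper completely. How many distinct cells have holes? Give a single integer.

Answer: 12

Derivation:
Op 1 fold_down: fold axis h@2; visible region now rows[2,4) x cols[0,16) = 2x16
Op 2 fold_up: fold axis h@3; visible region now rows[2,3) x cols[0,16) = 1x16
Op 3 cut(0, 6): punch at orig (2,6); cuts so far [(2, 6)]; region rows[2,3) x cols[0,16) = 1x16
Op 4 cut(0, 10): punch at orig (2,10); cuts so far [(2, 6), (2, 10)]; region rows[2,3) x cols[0,16) = 1x16
Op 5 cut(0, 14): punch at orig (2,14); cuts so far [(2, 6), (2, 10), (2, 14)]; region rows[2,3) x cols[0,16) = 1x16
Unfold 1 (reflect across h@3): 6 holes -> [(2, 6), (2, 10), (2, 14), (3, 6), (3, 10), (3, 14)]
Unfold 2 (reflect across h@2): 12 holes -> [(0, 6), (0, 10), (0, 14), (1, 6), (1, 10), (1, 14), (2, 6), (2, 10), (2, 14), (3, 6), (3, 10), (3, 14)]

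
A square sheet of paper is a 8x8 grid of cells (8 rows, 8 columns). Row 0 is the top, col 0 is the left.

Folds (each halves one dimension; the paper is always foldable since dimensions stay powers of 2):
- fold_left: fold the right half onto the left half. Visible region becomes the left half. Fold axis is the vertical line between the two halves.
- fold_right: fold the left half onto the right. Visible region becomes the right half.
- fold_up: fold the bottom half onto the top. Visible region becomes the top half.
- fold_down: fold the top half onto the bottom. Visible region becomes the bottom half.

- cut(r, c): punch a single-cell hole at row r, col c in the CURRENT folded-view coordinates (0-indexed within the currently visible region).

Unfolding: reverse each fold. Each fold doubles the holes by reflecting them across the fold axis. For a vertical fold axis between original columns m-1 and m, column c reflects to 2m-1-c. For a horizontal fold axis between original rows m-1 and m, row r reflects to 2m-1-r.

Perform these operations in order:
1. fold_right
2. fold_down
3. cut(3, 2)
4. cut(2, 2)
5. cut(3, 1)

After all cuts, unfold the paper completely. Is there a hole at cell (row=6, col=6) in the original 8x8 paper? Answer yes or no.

Answer: yes

Derivation:
Op 1 fold_right: fold axis v@4; visible region now rows[0,8) x cols[4,8) = 8x4
Op 2 fold_down: fold axis h@4; visible region now rows[4,8) x cols[4,8) = 4x4
Op 3 cut(3, 2): punch at orig (7,6); cuts so far [(7, 6)]; region rows[4,8) x cols[4,8) = 4x4
Op 4 cut(2, 2): punch at orig (6,6); cuts so far [(6, 6), (7, 6)]; region rows[4,8) x cols[4,8) = 4x4
Op 5 cut(3, 1): punch at orig (7,5); cuts so far [(6, 6), (7, 5), (7, 6)]; region rows[4,8) x cols[4,8) = 4x4
Unfold 1 (reflect across h@4): 6 holes -> [(0, 5), (0, 6), (1, 6), (6, 6), (7, 5), (7, 6)]
Unfold 2 (reflect across v@4): 12 holes -> [(0, 1), (0, 2), (0, 5), (0, 6), (1, 1), (1, 6), (6, 1), (6, 6), (7, 1), (7, 2), (7, 5), (7, 6)]
Holes: [(0, 1), (0, 2), (0, 5), (0, 6), (1, 1), (1, 6), (6, 1), (6, 6), (7, 1), (7, 2), (7, 5), (7, 6)]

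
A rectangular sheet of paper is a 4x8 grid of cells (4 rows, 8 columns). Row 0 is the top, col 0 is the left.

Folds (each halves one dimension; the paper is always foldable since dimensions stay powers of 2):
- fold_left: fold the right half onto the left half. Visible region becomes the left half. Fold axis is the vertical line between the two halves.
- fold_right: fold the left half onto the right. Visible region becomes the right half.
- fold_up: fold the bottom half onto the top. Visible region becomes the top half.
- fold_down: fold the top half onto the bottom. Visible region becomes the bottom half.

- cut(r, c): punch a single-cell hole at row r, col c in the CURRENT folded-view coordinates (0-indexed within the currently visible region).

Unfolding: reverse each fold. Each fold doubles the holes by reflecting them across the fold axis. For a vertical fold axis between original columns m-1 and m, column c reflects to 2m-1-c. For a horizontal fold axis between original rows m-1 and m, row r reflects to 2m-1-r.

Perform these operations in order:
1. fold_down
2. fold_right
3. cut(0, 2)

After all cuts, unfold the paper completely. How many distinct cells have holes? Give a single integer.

Op 1 fold_down: fold axis h@2; visible region now rows[2,4) x cols[0,8) = 2x8
Op 2 fold_right: fold axis v@4; visible region now rows[2,4) x cols[4,8) = 2x4
Op 3 cut(0, 2): punch at orig (2,6); cuts so far [(2, 6)]; region rows[2,4) x cols[4,8) = 2x4
Unfold 1 (reflect across v@4): 2 holes -> [(2, 1), (2, 6)]
Unfold 2 (reflect across h@2): 4 holes -> [(1, 1), (1, 6), (2, 1), (2, 6)]

Answer: 4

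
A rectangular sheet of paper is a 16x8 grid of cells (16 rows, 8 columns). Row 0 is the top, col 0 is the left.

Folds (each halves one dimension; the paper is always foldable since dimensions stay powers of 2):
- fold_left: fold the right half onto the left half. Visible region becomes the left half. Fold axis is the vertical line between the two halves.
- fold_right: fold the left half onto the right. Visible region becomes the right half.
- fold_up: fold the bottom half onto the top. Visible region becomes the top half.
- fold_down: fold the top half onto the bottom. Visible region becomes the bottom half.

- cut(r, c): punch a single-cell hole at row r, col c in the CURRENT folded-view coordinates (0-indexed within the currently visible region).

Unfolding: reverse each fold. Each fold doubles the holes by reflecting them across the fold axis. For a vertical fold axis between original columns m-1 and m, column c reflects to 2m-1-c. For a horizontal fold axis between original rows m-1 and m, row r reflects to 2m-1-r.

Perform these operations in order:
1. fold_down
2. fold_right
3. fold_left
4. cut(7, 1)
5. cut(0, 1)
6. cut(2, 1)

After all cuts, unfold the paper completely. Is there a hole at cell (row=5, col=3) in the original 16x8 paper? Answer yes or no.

Answer: no

Derivation:
Op 1 fold_down: fold axis h@8; visible region now rows[8,16) x cols[0,8) = 8x8
Op 2 fold_right: fold axis v@4; visible region now rows[8,16) x cols[4,8) = 8x4
Op 3 fold_left: fold axis v@6; visible region now rows[8,16) x cols[4,6) = 8x2
Op 4 cut(7, 1): punch at orig (15,5); cuts so far [(15, 5)]; region rows[8,16) x cols[4,6) = 8x2
Op 5 cut(0, 1): punch at orig (8,5); cuts so far [(8, 5), (15, 5)]; region rows[8,16) x cols[4,6) = 8x2
Op 6 cut(2, 1): punch at orig (10,5); cuts so far [(8, 5), (10, 5), (15, 5)]; region rows[8,16) x cols[4,6) = 8x2
Unfold 1 (reflect across v@6): 6 holes -> [(8, 5), (8, 6), (10, 5), (10, 6), (15, 5), (15, 6)]
Unfold 2 (reflect across v@4): 12 holes -> [(8, 1), (8, 2), (8, 5), (8, 6), (10, 1), (10, 2), (10, 5), (10, 6), (15, 1), (15, 2), (15, 5), (15, 6)]
Unfold 3 (reflect across h@8): 24 holes -> [(0, 1), (0, 2), (0, 5), (0, 6), (5, 1), (5, 2), (5, 5), (5, 6), (7, 1), (7, 2), (7, 5), (7, 6), (8, 1), (8, 2), (8, 5), (8, 6), (10, 1), (10, 2), (10, 5), (10, 6), (15, 1), (15, 2), (15, 5), (15, 6)]
Holes: [(0, 1), (0, 2), (0, 5), (0, 6), (5, 1), (5, 2), (5, 5), (5, 6), (7, 1), (7, 2), (7, 5), (7, 6), (8, 1), (8, 2), (8, 5), (8, 6), (10, 1), (10, 2), (10, 5), (10, 6), (15, 1), (15, 2), (15, 5), (15, 6)]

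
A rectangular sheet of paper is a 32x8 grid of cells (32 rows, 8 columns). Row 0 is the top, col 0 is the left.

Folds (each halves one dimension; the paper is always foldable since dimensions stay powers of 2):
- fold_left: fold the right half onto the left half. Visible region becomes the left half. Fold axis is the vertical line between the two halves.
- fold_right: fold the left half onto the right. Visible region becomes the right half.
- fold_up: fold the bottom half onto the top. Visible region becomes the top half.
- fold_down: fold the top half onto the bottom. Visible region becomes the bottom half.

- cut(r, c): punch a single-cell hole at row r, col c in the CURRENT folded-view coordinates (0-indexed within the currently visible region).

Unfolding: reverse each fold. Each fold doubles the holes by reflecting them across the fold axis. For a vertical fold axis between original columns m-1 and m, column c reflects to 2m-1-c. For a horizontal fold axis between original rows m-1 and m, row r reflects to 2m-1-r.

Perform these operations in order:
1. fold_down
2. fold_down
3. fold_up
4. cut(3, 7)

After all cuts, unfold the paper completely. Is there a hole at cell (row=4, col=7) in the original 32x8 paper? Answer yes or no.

Answer: yes

Derivation:
Op 1 fold_down: fold axis h@16; visible region now rows[16,32) x cols[0,8) = 16x8
Op 2 fold_down: fold axis h@24; visible region now rows[24,32) x cols[0,8) = 8x8
Op 3 fold_up: fold axis h@28; visible region now rows[24,28) x cols[0,8) = 4x8
Op 4 cut(3, 7): punch at orig (27,7); cuts so far [(27, 7)]; region rows[24,28) x cols[0,8) = 4x8
Unfold 1 (reflect across h@28): 2 holes -> [(27, 7), (28, 7)]
Unfold 2 (reflect across h@24): 4 holes -> [(19, 7), (20, 7), (27, 7), (28, 7)]
Unfold 3 (reflect across h@16): 8 holes -> [(3, 7), (4, 7), (11, 7), (12, 7), (19, 7), (20, 7), (27, 7), (28, 7)]
Holes: [(3, 7), (4, 7), (11, 7), (12, 7), (19, 7), (20, 7), (27, 7), (28, 7)]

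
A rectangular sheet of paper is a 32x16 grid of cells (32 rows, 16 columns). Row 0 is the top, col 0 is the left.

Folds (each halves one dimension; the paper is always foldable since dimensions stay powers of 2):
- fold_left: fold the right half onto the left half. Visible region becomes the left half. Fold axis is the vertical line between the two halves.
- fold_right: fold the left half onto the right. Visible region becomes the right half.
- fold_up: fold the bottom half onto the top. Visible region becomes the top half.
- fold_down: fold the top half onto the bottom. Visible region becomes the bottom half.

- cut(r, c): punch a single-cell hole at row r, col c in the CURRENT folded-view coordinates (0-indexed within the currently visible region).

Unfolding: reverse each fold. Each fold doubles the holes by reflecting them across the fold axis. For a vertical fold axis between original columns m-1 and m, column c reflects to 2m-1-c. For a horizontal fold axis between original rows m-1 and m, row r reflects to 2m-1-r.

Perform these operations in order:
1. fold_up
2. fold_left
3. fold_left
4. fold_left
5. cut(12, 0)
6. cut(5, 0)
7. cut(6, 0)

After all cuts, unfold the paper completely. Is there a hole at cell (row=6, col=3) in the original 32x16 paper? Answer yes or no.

Op 1 fold_up: fold axis h@16; visible region now rows[0,16) x cols[0,16) = 16x16
Op 2 fold_left: fold axis v@8; visible region now rows[0,16) x cols[0,8) = 16x8
Op 3 fold_left: fold axis v@4; visible region now rows[0,16) x cols[0,4) = 16x4
Op 4 fold_left: fold axis v@2; visible region now rows[0,16) x cols[0,2) = 16x2
Op 5 cut(12, 0): punch at orig (12,0); cuts so far [(12, 0)]; region rows[0,16) x cols[0,2) = 16x2
Op 6 cut(5, 0): punch at orig (5,0); cuts so far [(5, 0), (12, 0)]; region rows[0,16) x cols[0,2) = 16x2
Op 7 cut(6, 0): punch at orig (6,0); cuts so far [(5, 0), (6, 0), (12, 0)]; region rows[0,16) x cols[0,2) = 16x2
Unfold 1 (reflect across v@2): 6 holes -> [(5, 0), (5, 3), (6, 0), (6, 3), (12, 0), (12, 3)]
Unfold 2 (reflect across v@4): 12 holes -> [(5, 0), (5, 3), (5, 4), (5, 7), (6, 0), (6, 3), (6, 4), (6, 7), (12, 0), (12, 3), (12, 4), (12, 7)]
Unfold 3 (reflect across v@8): 24 holes -> [(5, 0), (5, 3), (5, 4), (5, 7), (5, 8), (5, 11), (5, 12), (5, 15), (6, 0), (6, 3), (6, 4), (6, 7), (6, 8), (6, 11), (6, 12), (6, 15), (12, 0), (12, 3), (12, 4), (12, 7), (12, 8), (12, 11), (12, 12), (12, 15)]
Unfold 4 (reflect across h@16): 48 holes -> [(5, 0), (5, 3), (5, 4), (5, 7), (5, 8), (5, 11), (5, 12), (5, 15), (6, 0), (6, 3), (6, 4), (6, 7), (6, 8), (6, 11), (6, 12), (6, 15), (12, 0), (12, 3), (12, 4), (12, 7), (12, 8), (12, 11), (12, 12), (12, 15), (19, 0), (19, 3), (19, 4), (19, 7), (19, 8), (19, 11), (19, 12), (19, 15), (25, 0), (25, 3), (25, 4), (25, 7), (25, 8), (25, 11), (25, 12), (25, 15), (26, 0), (26, 3), (26, 4), (26, 7), (26, 8), (26, 11), (26, 12), (26, 15)]
Holes: [(5, 0), (5, 3), (5, 4), (5, 7), (5, 8), (5, 11), (5, 12), (5, 15), (6, 0), (6, 3), (6, 4), (6, 7), (6, 8), (6, 11), (6, 12), (6, 15), (12, 0), (12, 3), (12, 4), (12, 7), (12, 8), (12, 11), (12, 12), (12, 15), (19, 0), (19, 3), (19, 4), (19, 7), (19, 8), (19, 11), (19, 12), (19, 15), (25, 0), (25, 3), (25, 4), (25, 7), (25, 8), (25, 11), (25, 12), (25, 15), (26, 0), (26, 3), (26, 4), (26, 7), (26, 8), (26, 11), (26, 12), (26, 15)]

Answer: yes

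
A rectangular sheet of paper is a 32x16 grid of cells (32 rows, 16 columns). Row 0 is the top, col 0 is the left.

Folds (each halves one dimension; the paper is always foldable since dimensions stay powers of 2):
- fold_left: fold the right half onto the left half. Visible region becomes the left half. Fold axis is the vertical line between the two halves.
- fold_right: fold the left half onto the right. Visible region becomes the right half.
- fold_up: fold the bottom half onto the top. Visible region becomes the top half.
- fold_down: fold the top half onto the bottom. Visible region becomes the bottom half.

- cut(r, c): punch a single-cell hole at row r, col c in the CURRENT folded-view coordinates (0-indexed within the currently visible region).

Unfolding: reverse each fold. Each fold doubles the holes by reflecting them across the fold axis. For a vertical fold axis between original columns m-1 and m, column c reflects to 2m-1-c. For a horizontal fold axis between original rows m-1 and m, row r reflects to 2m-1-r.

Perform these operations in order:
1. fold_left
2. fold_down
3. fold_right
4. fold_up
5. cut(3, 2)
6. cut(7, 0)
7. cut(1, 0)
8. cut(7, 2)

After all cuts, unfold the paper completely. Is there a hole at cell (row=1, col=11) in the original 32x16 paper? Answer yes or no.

Op 1 fold_left: fold axis v@8; visible region now rows[0,32) x cols[0,8) = 32x8
Op 2 fold_down: fold axis h@16; visible region now rows[16,32) x cols[0,8) = 16x8
Op 3 fold_right: fold axis v@4; visible region now rows[16,32) x cols[4,8) = 16x4
Op 4 fold_up: fold axis h@24; visible region now rows[16,24) x cols[4,8) = 8x4
Op 5 cut(3, 2): punch at orig (19,6); cuts so far [(19, 6)]; region rows[16,24) x cols[4,8) = 8x4
Op 6 cut(7, 0): punch at orig (23,4); cuts so far [(19, 6), (23, 4)]; region rows[16,24) x cols[4,8) = 8x4
Op 7 cut(1, 0): punch at orig (17,4); cuts so far [(17, 4), (19, 6), (23, 4)]; region rows[16,24) x cols[4,8) = 8x4
Op 8 cut(7, 2): punch at orig (23,6); cuts so far [(17, 4), (19, 6), (23, 4), (23, 6)]; region rows[16,24) x cols[4,8) = 8x4
Unfold 1 (reflect across h@24): 8 holes -> [(17, 4), (19, 6), (23, 4), (23, 6), (24, 4), (24, 6), (28, 6), (30, 4)]
Unfold 2 (reflect across v@4): 16 holes -> [(17, 3), (17, 4), (19, 1), (19, 6), (23, 1), (23, 3), (23, 4), (23, 6), (24, 1), (24, 3), (24, 4), (24, 6), (28, 1), (28, 6), (30, 3), (30, 4)]
Unfold 3 (reflect across h@16): 32 holes -> [(1, 3), (1, 4), (3, 1), (3, 6), (7, 1), (7, 3), (7, 4), (7, 6), (8, 1), (8, 3), (8, 4), (8, 6), (12, 1), (12, 6), (14, 3), (14, 4), (17, 3), (17, 4), (19, 1), (19, 6), (23, 1), (23, 3), (23, 4), (23, 6), (24, 1), (24, 3), (24, 4), (24, 6), (28, 1), (28, 6), (30, 3), (30, 4)]
Unfold 4 (reflect across v@8): 64 holes -> [(1, 3), (1, 4), (1, 11), (1, 12), (3, 1), (3, 6), (3, 9), (3, 14), (7, 1), (7, 3), (7, 4), (7, 6), (7, 9), (7, 11), (7, 12), (7, 14), (8, 1), (8, 3), (8, 4), (8, 6), (8, 9), (8, 11), (8, 12), (8, 14), (12, 1), (12, 6), (12, 9), (12, 14), (14, 3), (14, 4), (14, 11), (14, 12), (17, 3), (17, 4), (17, 11), (17, 12), (19, 1), (19, 6), (19, 9), (19, 14), (23, 1), (23, 3), (23, 4), (23, 6), (23, 9), (23, 11), (23, 12), (23, 14), (24, 1), (24, 3), (24, 4), (24, 6), (24, 9), (24, 11), (24, 12), (24, 14), (28, 1), (28, 6), (28, 9), (28, 14), (30, 3), (30, 4), (30, 11), (30, 12)]
Holes: [(1, 3), (1, 4), (1, 11), (1, 12), (3, 1), (3, 6), (3, 9), (3, 14), (7, 1), (7, 3), (7, 4), (7, 6), (7, 9), (7, 11), (7, 12), (7, 14), (8, 1), (8, 3), (8, 4), (8, 6), (8, 9), (8, 11), (8, 12), (8, 14), (12, 1), (12, 6), (12, 9), (12, 14), (14, 3), (14, 4), (14, 11), (14, 12), (17, 3), (17, 4), (17, 11), (17, 12), (19, 1), (19, 6), (19, 9), (19, 14), (23, 1), (23, 3), (23, 4), (23, 6), (23, 9), (23, 11), (23, 12), (23, 14), (24, 1), (24, 3), (24, 4), (24, 6), (24, 9), (24, 11), (24, 12), (24, 14), (28, 1), (28, 6), (28, 9), (28, 14), (30, 3), (30, 4), (30, 11), (30, 12)]

Answer: yes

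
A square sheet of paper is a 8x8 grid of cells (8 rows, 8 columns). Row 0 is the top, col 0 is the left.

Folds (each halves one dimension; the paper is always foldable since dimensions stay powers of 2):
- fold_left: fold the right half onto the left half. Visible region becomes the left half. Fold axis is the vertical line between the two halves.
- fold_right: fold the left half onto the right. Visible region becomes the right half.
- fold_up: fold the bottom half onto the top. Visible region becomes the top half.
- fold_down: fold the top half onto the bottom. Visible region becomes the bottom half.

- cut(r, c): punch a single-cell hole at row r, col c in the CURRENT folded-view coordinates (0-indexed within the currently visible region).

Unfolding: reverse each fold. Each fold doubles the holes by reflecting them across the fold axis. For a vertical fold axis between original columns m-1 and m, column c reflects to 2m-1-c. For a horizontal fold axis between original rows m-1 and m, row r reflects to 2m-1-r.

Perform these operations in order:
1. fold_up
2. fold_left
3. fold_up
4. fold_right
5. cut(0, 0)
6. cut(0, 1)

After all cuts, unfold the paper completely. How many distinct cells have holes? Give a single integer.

Answer: 32

Derivation:
Op 1 fold_up: fold axis h@4; visible region now rows[0,4) x cols[0,8) = 4x8
Op 2 fold_left: fold axis v@4; visible region now rows[0,4) x cols[0,4) = 4x4
Op 3 fold_up: fold axis h@2; visible region now rows[0,2) x cols[0,4) = 2x4
Op 4 fold_right: fold axis v@2; visible region now rows[0,2) x cols[2,4) = 2x2
Op 5 cut(0, 0): punch at orig (0,2); cuts so far [(0, 2)]; region rows[0,2) x cols[2,4) = 2x2
Op 6 cut(0, 1): punch at orig (0,3); cuts so far [(0, 2), (0, 3)]; region rows[0,2) x cols[2,4) = 2x2
Unfold 1 (reflect across v@2): 4 holes -> [(0, 0), (0, 1), (0, 2), (0, 3)]
Unfold 2 (reflect across h@2): 8 holes -> [(0, 0), (0, 1), (0, 2), (0, 3), (3, 0), (3, 1), (3, 2), (3, 3)]
Unfold 3 (reflect across v@4): 16 holes -> [(0, 0), (0, 1), (0, 2), (0, 3), (0, 4), (0, 5), (0, 6), (0, 7), (3, 0), (3, 1), (3, 2), (3, 3), (3, 4), (3, 5), (3, 6), (3, 7)]
Unfold 4 (reflect across h@4): 32 holes -> [(0, 0), (0, 1), (0, 2), (0, 3), (0, 4), (0, 5), (0, 6), (0, 7), (3, 0), (3, 1), (3, 2), (3, 3), (3, 4), (3, 5), (3, 6), (3, 7), (4, 0), (4, 1), (4, 2), (4, 3), (4, 4), (4, 5), (4, 6), (4, 7), (7, 0), (7, 1), (7, 2), (7, 3), (7, 4), (7, 5), (7, 6), (7, 7)]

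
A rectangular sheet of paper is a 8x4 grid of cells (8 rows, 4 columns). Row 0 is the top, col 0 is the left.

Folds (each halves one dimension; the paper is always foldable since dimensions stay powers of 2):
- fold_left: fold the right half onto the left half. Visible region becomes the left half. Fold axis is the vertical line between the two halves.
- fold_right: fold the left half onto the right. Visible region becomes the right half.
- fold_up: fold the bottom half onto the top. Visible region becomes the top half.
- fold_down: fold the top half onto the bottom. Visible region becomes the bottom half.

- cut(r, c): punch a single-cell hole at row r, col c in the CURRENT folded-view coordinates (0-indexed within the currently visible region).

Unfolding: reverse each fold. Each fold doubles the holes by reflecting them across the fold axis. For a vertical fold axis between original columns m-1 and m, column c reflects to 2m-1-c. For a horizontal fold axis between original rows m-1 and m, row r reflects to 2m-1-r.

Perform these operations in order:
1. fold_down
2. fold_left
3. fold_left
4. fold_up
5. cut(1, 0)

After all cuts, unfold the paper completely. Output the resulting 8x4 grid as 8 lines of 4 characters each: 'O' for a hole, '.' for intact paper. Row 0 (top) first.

Op 1 fold_down: fold axis h@4; visible region now rows[4,8) x cols[0,4) = 4x4
Op 2 fold_left: fold axis v@2; visible region now rows[4,8) x cols[0,2) = 4x2
Op 3 fold_left: fold axis v@1; visible region now rows[4,8) x cols[0,1) = 4x1
Op 4 fold_up: fold axis h@6; visible region now rows[4,6) x cols[0,1) = 2x1
Op 5 cut(1, 0): punch at orig (5,0); cuts so far [(5, 0)]; region rows[4,6) x cols[0,1) = 2x1
Unfold 1 (reflect across h@6): 2 holes -> [(5, 0), (6, 0)]
Unfold 2 (reflect across v@1): 4 holes -> [(5, 0), (5, 1), (6, 0), (6, 1)]
Unfold 3 (reflect across v@2): 8 holes -> [(5, 0), (5, 1), (5, 2), (5, 3), (6, 0), (6, 1), (6, 2), (6, 3)]
Unfold 4 (reflect across h@4): 16 holes -> [(1, 0), (1, 1), (1, 2), (1, 3), (2, 0), (2, 1), (2, 2), (2, 3), (5, 0), (5, 1), (5, 2), (5, 3), (6, 0), (6, 1), (6, 2), (6, 3)]

Answer: ....
OOOO
OOOO
....
....
OOOO
OOOO
....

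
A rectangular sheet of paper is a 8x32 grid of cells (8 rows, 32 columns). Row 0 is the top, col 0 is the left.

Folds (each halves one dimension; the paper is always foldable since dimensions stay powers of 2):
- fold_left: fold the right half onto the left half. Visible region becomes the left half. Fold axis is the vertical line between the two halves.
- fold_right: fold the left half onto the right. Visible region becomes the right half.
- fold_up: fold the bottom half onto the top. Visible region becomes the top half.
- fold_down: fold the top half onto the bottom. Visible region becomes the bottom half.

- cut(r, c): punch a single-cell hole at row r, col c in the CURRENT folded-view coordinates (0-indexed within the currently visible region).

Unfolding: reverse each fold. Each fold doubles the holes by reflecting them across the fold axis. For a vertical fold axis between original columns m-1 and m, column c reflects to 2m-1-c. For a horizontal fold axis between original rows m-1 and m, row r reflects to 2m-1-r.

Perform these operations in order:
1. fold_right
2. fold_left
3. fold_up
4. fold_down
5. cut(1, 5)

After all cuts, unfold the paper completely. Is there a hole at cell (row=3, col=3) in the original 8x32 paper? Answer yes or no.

Op 1 fold_right: fold axis v@16; visible region now rows[0,8) x cols[16,32) = 8x16
Op 2 fold_left: fold axis v@24; visible region now rows[0,8) x cols[16,24) = 8x8
Op 3 fold_up: fold axis h@4; visible region now rows[0,4) x cols[16,24) = 4x8
Op 4 fold_down: fold axis h@2; visible region now rows[2,4) x cols[16,24) = 2x8
Op 5 cut(1, 5): punch at orig (3,21); cuts so far [(3, 21)]; region rows[2,4) x cols[16,24) = 2x8
Unfold 1 (reflect across h@2): 2 holes -> [(0, 21), (3, 21)]
Unfold 2 (reflect across h@4): 4 holes -> [(0, 21), (3, 21), (4, 21), (7, 21)]
Unfold 3 (reflect across v@24): 8 holes -> [(0, 21), (0, 26), (3, 21), (3, 26), (4, 21), (4, 26), (7, 21), (7, 26)]
Unfold 4 (reflect across v@16): 16 holes -> [(0, 5), (0, 10), (0, 21), (0, 26), (3, 5), (3, 10), (3, 21), (3, 26), (4, 5), (4, 10), (4, 21), (4, 26), (7, 5), (7, 10), (7, 21), (7, 26)]
Holes: [(0, 5), (0, 10), (0, 21), (0, 26), (3, 5), (3, 10), (3, 21), (3, 26), (4, 5), (4, 10), (4, 21), (4, 26), (7, 5), (7, 10), (7, 21), (7, 26)]

Answer: no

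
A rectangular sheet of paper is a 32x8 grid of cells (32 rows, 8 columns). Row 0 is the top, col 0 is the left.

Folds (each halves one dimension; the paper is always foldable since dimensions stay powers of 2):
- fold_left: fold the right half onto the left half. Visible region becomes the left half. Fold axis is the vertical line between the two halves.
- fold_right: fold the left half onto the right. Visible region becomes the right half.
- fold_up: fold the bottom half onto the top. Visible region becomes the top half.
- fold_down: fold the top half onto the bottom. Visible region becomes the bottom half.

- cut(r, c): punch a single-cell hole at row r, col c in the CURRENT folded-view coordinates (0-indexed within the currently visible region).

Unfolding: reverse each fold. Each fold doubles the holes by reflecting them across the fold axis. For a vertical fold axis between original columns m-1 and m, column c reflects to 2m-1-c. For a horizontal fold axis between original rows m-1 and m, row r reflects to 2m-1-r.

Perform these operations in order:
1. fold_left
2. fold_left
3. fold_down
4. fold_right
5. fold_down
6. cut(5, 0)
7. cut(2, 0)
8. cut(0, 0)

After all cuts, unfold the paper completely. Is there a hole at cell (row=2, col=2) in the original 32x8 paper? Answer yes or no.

Answer: yes

Derivation:
Op 1 fold_left: fold axis v@4; visible region now rows[0,32) x cols[0,4) = 32x4
Op 2 fold_left: fold axis v@2; visible region now rows[0,32) x cols[0,2) = 32x2
Op 3 fold_down: fold axis h@16; visible region now rows[16,32) x cols[0,2) = 16x2
Op 4 fold_right: fold axis v@1; visible region now rows[16,32) x cols[1,2) = 16x1
Op 5 fold_down: fold axis h@24; visible region now rows[24,32) x cols[1,2) = 8x1
Op 6 cut(5, 0): punch at orig (29,1); cuts so far [(29, 1)]; region rows[24,32) x cols[1,2) = 8x1
Op 7 cut(2, 0): punch at orig (26,1); cuts so far [(26, 1), (29, 1)]; region rows[24,32) x cols[1,2) = 8x1
Op 8 cut(0, 0): punch at orig (24,1); cuts so far [(24, 1), (26, 1), (29, 1)]; region rows[24,32) x cols[1,2) = 8x1
Unfold 1 (reflect across h@24): 6 holes -> [(18, 1), (21, 1), (23, 1), (24, 1), (26, 1), (29, 1)]
Unfold 2 (reflect across v@1): 12 holes -> [(18, 0), (18, 1), (21, 0), (21, 1), (23, 0), (23, 1), (24, 0), (24, 1), (26, 0), (26, 1), (29, 0), (29, 1)]
Unfold 3 (reflect across h@16): 24 holes -> [(2, 0), (2, 1), (5, 0), (5, 1), (7, 0), (7, 1), (8, 0), (8, 1), (10, 0), (10, 1), (13, 0), (13, 1), (18, 0), (18, 1), (21, 0), (21, 1), (23, 0), (23, 1), (24, 0), (24, 1), (26, 0), (26, 1), (29, 0), (29, 1)]
Unfold 4 (reflect across v@2): 48 holes -> [(2, 0), (2, 1), (2, 2), (2, 3), (5, 0), (5, 1), (5, 2), (5, 3), (7, 0), (7, 1), (7, 2), (7, 3), (8, 0), (8, 1), (8, 2), (8, 3), (10, 0), (10, 1), (10, 2), (10, 3), (13, 0), (13, 1), (13, 2), (13, 3), (18, 0), (18, 1), (18, 2), (18, 3), (21, 0), (21, 1), (21, 2), (21, 3), (23, 0), (23, 1), (23, 2), (23, 3), (24, 0), (24, 1), (24, 2), (24, 3), (26, 0), (26, 1), (26, 2), (26, 3), (29, 0), (29, 1), (29, 2), (29, 3)]
Unfold 5 (reflect across v@4): 96 holes -> [(2, 0), (2, 1), (2, 2), (2, 3), (2, 4), (2, 5), (2, 6), (2, 7), (5, 0), (5, 1), (5, 2), (5, 3), (5, 4), (5, 5), (5, 6), (5, 7), (7, 0), (7, 1), (7, 2), (7, 3), (7, 4), (7, 5), (7, 6), (7, 7), (8, 0), (8, 1), (8, 2), (8, 3), (8, 4), (8, 5), (8, 6), (8, 7), (10, 0), (10, 1), (10, 2), (10, 3), (10, 4), (10, 5), (10, 6), (10, 7), (13, 0), (13, 1), (13, 2), (13, 3), (13, 4), (13, 5), (13, 6), (13, 7), (18, 0), (18, 1), (18, 2), (18, 3), (18, 4), (18, 5), (18, 6), (18, 7), (21, 0), (21, 1), (21, 2), (21, 3), (21, 4), (21, 5), (21, 6), (21, 7), (23, 0), (23, 1), (23, 2), (23, 3), (23, 4), (23, 5), (23, 6), (23, 7), (24, 0), (24, 1), (24, 2), (24, 3), (24, 4), (24, 5), (24, 6), (24, 7), (26, 0), (26, 1), (26, 2), (26, 3), (26, 4), (26, 5), (26, 6), (26, 7), (29, 0), (29, 1), (29, 2), (29, 3), (29, 4), (29, 5), (29, 6), (29, 7)]
Holes: [(2, 0), (2, 1), (2, 2), (2, 3), (2, 4), (2, 5), (2, 6), (2, 7), (5, 0), (5, 1), (5, 2), (5, 3), (5, 4), (5, 5), (5, 6), (5, 7), (7, 0), (7, 1), (7, 2), (7, 3), (7, 4), (7, 5), (7, 6), (7, 7), (8, 0), (8, 1), (8, 2), (8, 3), (8, 4), (8, 5), (8, 6), (8, 7), (10, 0), (10, 1), (10, 2), (10, 3), (10, 4), (10, 5), (10, 6), (10, 7), (13, 0), (13, 1), (13, 2), (13, 3), (13, 4), (13, 5), (13, 6), (13, 7), (18, 0), (18, 1), (18, 2), (18, 3), (18, 4), (18, 5), (18, 6), (18, 7), (21, 0), (21, 1), (21, 2), (21, 3), (21, 4), (21, 5), (21, 6), (21, 7), (23, 0), (23, 1), (23, 2), (23, 3), (23, 4), (23, 5), (23, 6), (23, 7), (24, 0), (24, 1), (24, 2), (24, 3), (24, 4), (24, 5), (24, 6), (24, 7), (26, 0), (26, 1), (26, 2), (26, 3), (26, 4), (26, 5), (26, 6), (26, 7), (29, 0), (29, 1), (29, 2), (29, 3), (29, 4), (29, 5), (29, 6), (29, 7)]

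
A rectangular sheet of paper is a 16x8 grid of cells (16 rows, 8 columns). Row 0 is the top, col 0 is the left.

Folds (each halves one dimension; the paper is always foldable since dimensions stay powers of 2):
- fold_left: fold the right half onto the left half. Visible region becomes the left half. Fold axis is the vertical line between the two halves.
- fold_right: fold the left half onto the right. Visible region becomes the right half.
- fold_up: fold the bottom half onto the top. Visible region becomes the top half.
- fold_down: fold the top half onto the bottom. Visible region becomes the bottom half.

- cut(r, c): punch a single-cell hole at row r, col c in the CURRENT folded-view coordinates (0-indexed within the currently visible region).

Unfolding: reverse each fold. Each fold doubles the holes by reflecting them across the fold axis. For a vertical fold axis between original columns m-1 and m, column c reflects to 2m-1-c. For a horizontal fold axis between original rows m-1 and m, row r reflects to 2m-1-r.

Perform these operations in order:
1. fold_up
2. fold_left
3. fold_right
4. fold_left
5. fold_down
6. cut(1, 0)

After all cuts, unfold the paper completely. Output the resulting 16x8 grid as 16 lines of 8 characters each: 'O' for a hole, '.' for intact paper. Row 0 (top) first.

Op 1 fold_up: fold axis h@8; visible region now rows[0,8) x cols[0,8) = 8x8
Op 2 fold_left: fold axis v@4; visible region now rows[0,8) x cols[0,4) = 8x4
Op 3 fold_right: fold axis v@2; visible region now rows[0,8) x cols[2,4) = 8x2
Op 4 fold_left: fold axis v@3; visible region now rows[0,8) x cols[2,3) = 8x1
Op 5 fold_down: fold axis h@4; visible region now rows[4,8) x cols[2,3) = 4x1
Op 6 cut(1, 0): punch at orig (5,2); cuts so far [(5, 2)]; region rows[4,8) x cols[2,3) = 4x1
Unfold 1 (reflect across h@4): 2 holes -> [(2, 2), (5, 2)]
Unfold 2 (reflect across v@3): 4 holes -> [(2, 2), (2, 3), (5, 2), (5, 3)]
Unfold 3 (reflect across v@2): 8 holes -> [(2, 0), (2, 1), (2, 2), (2, 3), (5, 0), (5, 1), (5, 2), (5, 3)]
Unfold 4 (reflect across v@4): 16 holes -> [(2, 0), (2, 1), (2, 2), (2, 3), (2, 4), (2, 5), (2, 6), (2, 7), (5, 0), (5, 1), (5, 2), (5, 3), (5, 4), (5, 5), (5, 6), (5, 7)]
Unfold 5 (reflect across h@8): 32 holes -> [(2, 0), (2, 1), (2, 2), (2, 3), (2, 4), (2, 5), (2, 6), (2, 7), (5, 0), (5, 1), (5, 2), (5, 3), (5, 4), (5, 5), (5, 6), (5, 7), (10, 0), (10, 1), (10, 2), (10, 3), (10, 4), (10, 5), (10, 6), (10, 7), (13, 0), (13, 1), (13, 2), (13, 3), (13, 4), (13, 5), (13, 6), (13, 7)]

Answer: ........
........
OOOOOOOO
........
........
OOOOOOOO
........
........
........
........
OOOOOOOO
........
........
OOOOOOOO
........
........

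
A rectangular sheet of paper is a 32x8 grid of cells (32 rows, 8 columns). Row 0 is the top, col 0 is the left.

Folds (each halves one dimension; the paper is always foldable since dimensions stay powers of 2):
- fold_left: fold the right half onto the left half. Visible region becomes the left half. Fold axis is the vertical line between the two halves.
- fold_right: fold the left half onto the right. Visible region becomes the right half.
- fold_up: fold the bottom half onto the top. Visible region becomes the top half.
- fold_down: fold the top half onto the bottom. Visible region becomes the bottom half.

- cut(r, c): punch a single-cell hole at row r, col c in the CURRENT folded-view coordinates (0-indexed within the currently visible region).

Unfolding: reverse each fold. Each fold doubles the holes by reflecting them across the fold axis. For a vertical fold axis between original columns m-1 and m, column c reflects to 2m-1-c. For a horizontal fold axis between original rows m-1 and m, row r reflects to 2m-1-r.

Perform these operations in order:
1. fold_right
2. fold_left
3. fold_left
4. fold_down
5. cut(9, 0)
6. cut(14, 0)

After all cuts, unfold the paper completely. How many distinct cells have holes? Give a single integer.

Op 1 fold_right: fold axis v@4; visible region now rows[0,32) x cols[4,8) = 32x4
Op 2 fold_left: fold axis v@6; visible region now rows[0,32) x cols[4,6) = 32x2
Op 3 fold_left: fold axis v@5; visible region now rows[0,32) x cols[4,5) = 32x1
Op 4 fold_down: fold axis h@16; visible region now rows[16,32) x cols[4,5) = 16x1
Op 5 cut(9, 0): punch at orig (25,4); cuts so far [(25, 4)]; region rows[16,32) x cols[4,5) = 16x1
Op 6 cut(14, 0): punch at orig (30,4); cuts so far [(25, 4), (30, 4)]; region rows[16,32) x cols[4,5) = 16x1
Unfold 1 (reflect across h@16): 4 holes -> [(1, 4), (6, 4), (25, 4), (30, 4)]
Unfold 2 (reflect across v@5): 8 holes -> [(1, 4), (1, 5), (6, 4), (6, 5), (25, 4), (25, 5), (30, 4), (30, 5)]
Unfold 3 (reflect across v@6): 16 holes -> [(1, 4), (1, 5), (1, 6), (1, 7), (6, 4), (6, 5), (6, 6), (6, 7), (25, 4), (25, 5), (25, 6), (25, 7), (30, 4), (30, 5), (30, 6), (30, 7)]
Unfold 4 (reflect across v@4): 32 holes -> [(1, 0), (1, 1), (1, 2), (1, 3), (1, 4), (1, 5), (1, 6), (1, 7), (6, 0), (6, 1), (6, 2), (6, 3), (6, 4), (6, 5), (6, 6), (6, 7), (25, 0), (25, 1), (25, 2), (25, 3), (25, 4), (25, 5), (25, 6), (25, 7), (30, 0), (30, 1), (30, 2), (30, 3), (30, 4), (30, 5), (30, 6), (30, 7)]

Answer: 32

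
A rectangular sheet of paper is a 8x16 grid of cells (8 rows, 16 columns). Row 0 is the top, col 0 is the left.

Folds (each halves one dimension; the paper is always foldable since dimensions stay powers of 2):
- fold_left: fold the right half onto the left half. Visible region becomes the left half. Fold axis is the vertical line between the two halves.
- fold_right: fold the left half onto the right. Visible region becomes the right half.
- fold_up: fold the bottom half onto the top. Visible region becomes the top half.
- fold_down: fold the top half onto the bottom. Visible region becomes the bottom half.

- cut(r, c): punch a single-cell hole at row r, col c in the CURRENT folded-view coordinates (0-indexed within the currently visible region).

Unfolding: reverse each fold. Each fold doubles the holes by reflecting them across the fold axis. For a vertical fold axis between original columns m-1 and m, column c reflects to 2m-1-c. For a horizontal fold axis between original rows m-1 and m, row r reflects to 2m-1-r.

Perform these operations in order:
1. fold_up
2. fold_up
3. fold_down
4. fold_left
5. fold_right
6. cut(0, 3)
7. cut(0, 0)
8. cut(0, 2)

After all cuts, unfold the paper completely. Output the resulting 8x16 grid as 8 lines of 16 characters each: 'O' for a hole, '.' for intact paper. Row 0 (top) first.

Op 1 fold_up: fold axis h@4; visible region now rows[0,4) x cols[0,16) = 4x16
Op 2 fold_up: fold axis h@2; visible region now rows[0,2) x cols[0,16) = 2x16
Op 3 fold_down: fold axis h@1; visible region now rows[1,2) x cols[0,16) = 1x16
Op 4 fold_left: fold axis v@8; visible region now rows[1,2) x cols[0,8) = 1x8
Op 5 fold_right: fold axis v@4; visible region now rows[1,2) x cols[4,8) = 1x4
Op 6 cut(0, 3): punch at orig (1,7); cuts so far [(1, 7)]; region rows[1,2) x cols[4,8) = 1x4
Op 7 cut(0, 0): punch at orig (1,4); cuts so far [(1, 4), (1, 7)]; region rows[1,2) x cols[4,8) = 1x4
Op 8 cut(0, 2): punch at orig (1,6); cuts so far [(1, 4), (1, 6), (1, 7)]; region rows[1,2) x cols[4,8) = 1x4
Unfold 1 (reflect across v@4): 6 holes -> [(1, 0), (1, 1), (1, 3), (1, 4), (1, 6), (1, 7)]
Unfold 2 (reflect across v@8): 12 holes -> [(1, 0), (1, 1), (1, 3), (1, 4), (1, 6), (1, 7), (1, 8), (1, 9), (1, 11), (1, 12), (1, 14), (1, 15)]
Unfold 3 (reflect across h@1): 24 holes -> [(0, 0), (0, 1), (0, 3), (0, 4), (0, 6), (0, 7), (0, 8), (0, 9), (0, 11), (0, 12), (0, 14), (0, 15), (1, 0), (1, 1), (1, 3), (1, 4), (1, 6), (1, 7), (1, 8), (1, 9), (1, 11), (1, 12), (1, 14), (1, 15)]
Unfold 4 (reflect across h@2): 48 holes -> [(0, 0), (0, 1), (0, 3), (0, 4), (0, 6), (0, 7), (0, 8), (0, 9), (0, 11), (0, 12), (0, 14), (0, 15), (1, 0), (1, 1), (1, 3), (1, 4), (1, 6), (1, 7), (1, 8), (1, 9), (1, 11), (1, 12), (1, 14), (1, 15), (2, 0), (2, 1), (2, 3), (2, 4), (2, 6), (2, 7), (2, 8), (2, 9), (2, 11), (2, 12), (2, 14), (2, 15), (3, 0), (3, 1), (3, 3), (3, 4), (3, 6), (3, 7), (3, 8), (3, 9), (3, 11), (3, 12), (3, 14), (3, 15)]
Unfold 5 (reflect across h@4): 96 holes -> [(0, 0), (0, 1), (0, 3), (0, 4), (0, 6), (0, 7), (0, 8), (0, 9), (0, 11), (0, 12), (0, 14), (0, 15), (1, 0), (1, 1), (1, 3), (1, 4), (1, 6), (1, 7), (1, 8), (1, 9), (1, 11), (1, 12), (1, 14), (1, 15), (2, 0), (2, 1), (2, 3), (2, 4), (2, 6), (2, 7), (2, 8), (2, 9), (2, 11), (2, 12), (2, 14), (2, 15), (3, 0), (3, 1), (3, 3), (3, 4), (3, 6), (3, 7), (3, 8), (3, 9), (3, 11), (3, 12), (3, 14), (3, 15), (4, 0), (4, 1), (4, 3), (4, 4), (4, 6), (4, 7), (4, 8), (4, 9), (4, 11), (4, 12), (4, 14), (4, 15), (5, 0), (5, 1), (5, 3), (5, 4), (5, 6), (5, 7), (5, 8), (5, 9), (5, 11), (5, 12), (5, 14), (5, 15), (6, 0), (6, 1), (6, 3), (6, 4), (6, 6), (6, 7), (6, 8), (6, 9), (6, 11), (6, 12), (6, 14), (6, 15), (7, 0), (7, 1), (7, 3), (7, 4), (7, 6), (7, 7), (7, 8), (7, 9), (7, 11), (7, 12), (7, 14), (7, 15)]

Answer: OO.OO.OOOO.OO.OO
OO.OO.OOOO.OO.OO
OO.OO.OOOO.OO.OO
OO.OO.OOOO.OO.OO
OO.OO.OOOO.OO.OO
OO.OO.OOOO.OO.OO
OO.OO.OOOO.OO.OO
OO.OO.OOOO.OO.OO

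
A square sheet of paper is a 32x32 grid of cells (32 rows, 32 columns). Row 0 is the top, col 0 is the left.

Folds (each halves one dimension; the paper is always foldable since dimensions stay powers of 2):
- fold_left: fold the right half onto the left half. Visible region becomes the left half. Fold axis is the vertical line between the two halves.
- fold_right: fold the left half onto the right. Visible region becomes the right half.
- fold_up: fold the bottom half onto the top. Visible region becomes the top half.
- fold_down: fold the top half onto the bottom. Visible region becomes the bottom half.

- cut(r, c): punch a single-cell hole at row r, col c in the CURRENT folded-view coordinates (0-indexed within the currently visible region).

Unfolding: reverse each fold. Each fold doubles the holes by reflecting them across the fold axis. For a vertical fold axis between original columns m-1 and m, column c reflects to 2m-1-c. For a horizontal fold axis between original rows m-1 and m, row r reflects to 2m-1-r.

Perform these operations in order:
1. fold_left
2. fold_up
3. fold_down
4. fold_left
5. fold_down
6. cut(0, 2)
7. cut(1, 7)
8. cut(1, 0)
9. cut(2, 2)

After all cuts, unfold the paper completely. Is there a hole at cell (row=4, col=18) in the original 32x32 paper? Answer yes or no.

Op 1 fold_left: fold axis v@16; visible region now rows[0,32) x cols[0,16) = 32x16
Op 2 fold_up: fold axis h@16; visible region now rows[0,16) x cols[0,16) = 16x16
Op 3 fold_down: fold axis h@8; visible region now rows[8,16) x cols[0,16) = 8x16
Op 4 fold_left: fold axis v@8; visible region now rows[8,16) x cols[0,8) = 8x8
Op 5 fold_down: fold axis h@12; visible region now rows[12,16) x cols[0,8) = 4x8
Op 6 cut(0, 2): punch at orig (12,2); cuts so far [(12, 2)]; region rows[12,16) x cols[0,8) = 4x8
Op 7 cut(1, 7): punch at orig (13,7); cuts so far [(12, 2), (13, 7)]; region rows[12,16) x cols[0,8) = 4x8
Op 8 cut(1, 0): punch at orig (13,0); cuts so far [(12, 2), (13, 0), (13, 7)]; region rows[12,16) x cols[0,8) = 4x8
Op 9 cut(2, 2): punch at orig (14,2); cuts so far [(12, 2), (13, 0), (13, 7), (14, 2)]; region rows[12,16) x cols[0,8) = 4x8
Unfold 1 (reflect across h@12): 8 holes -> [(9, 2), (10, 0), (10, 7), (11, 2), (12, 2), (13, 0), (13, 7), (14, 2)]
Unfold 2 (reflect across v@8): 16 holes -> [(9, 2), (9, 13), (10, 0), (10, 7), (10, 8), (10, 15), (11, 2), (11, 13), (12, 2), (12, 13), (13, 0), (13, 7), (13, 8), (13, 15), (14, 2), (14, 13)]
Unfold 3 (reflect across h@8): 32 holes -> [(1, 2), (1, 13), (2, 0), (2, 7), (2, 8), (2, 15), (3, 2), (3, 13), (4, 2), (4, 13), (5, 0), (5, 7), (5, 8), (5, 15), (6, 2), (6, 13), (9, 2), (9, 13), (10, 0), (10, 7), (10, 8), (10, 15), (11, 2), (11, 13), (12, 2), (12, 13), (13, 0), (13, 7), (13, 8), (13, 15), (14, 2), (14, 13)]
Unfold 4 (reflect across h@16): 64 holes -> [(1, 2), (1, 13), (2, 0), (2, 7), (2, 8), (2, 15), (3, 2), (3, 13), (4, 2), (4, 13), (5, 0), (5, 7), (5, 8), (5, 15), (6, 2), (6, 13), (9, 2), (9, 13), (10, 0), (10, 7), (10, 8), (10, 15), (11, 2), (11, 13), (12, 2), (12, 13), (13, 0), (13, 7), (13, 8), (13, 15), (14, 2), (14, 13), (17, 2), (17, 13), (18, 0), (18, 7), (18, 8), (18, 15), (19, 2), (19, 13), (20, 2), (20, 13), (21, 0), (21, 7), (21, 8), (21, 15), (22, 2), (22, 13), (25, 2), (25, 13), (26, 0), (26, 7), (26, 8), (26, 15), (27, 2), (27, 13), (28, 2), (28, 13), (29, 0), (29, 7), (29, 8), (29, 15), (30, 2), (30, 13)]
Unfold 5 (reflect across v@16): 128 holes -> [(1, 2), (1, 13), (1, 18), (1, 29), (2, 0), (2, 7), (2, 8), (2, 15), (2, 16), (2, 23), (2, 24), (2, 31), (3, 2), (3, 13), (3, 18), (3, 29), (4, 2), (4, 13), (4, 18), (4, 29), (5, 0), (5, 7), (5, 8), (5, 15), (5, 16), (5, 23), (5, 24), (5, 31), (6, 2), (6, 13), (6, 18), (6, 29), (9, 2), (9, 13), (9, 18), (9, 29), (10, 0), (10, 7), (10, 8), (10, 15), (10, 16), (10, 23), (10, 24), (10, 31), (11, 2), (11, 13), (11, 18), (11, 29), (12, 2), (12, 13), (12, 18), (12, 29), (13, 0), (13, 7), (13, 8), (13, 15), (13, 16), (13, 23), (13, 24), (13, 31), (14, 2), (14, 13), (14, 18), (14, 29), (17, 2), (17, 13), (17, 18), (17, 29), (18, 0), (18, 7), (18, 8), (18, 15), (18, 16), (18, 23), (18, 24), (18, 31), (19, 2), (19, 13), (19, 18), (19, 29), (20, 2), (20, 13), (20, 18), (20, 29), (21, 0), (21, 7), (21, 8), (21, 15), (21, 16), (21, 23), (21, 24), (21, 31), (22, 2), (22, 13), (22, 18), (22, 29), (25, 2), (25, 13), (25, 18), (25, 29), (26, 0), (26, 7), (26, 8), (26, 15), (26, 16), (26, 23), (26, 24), (26, 31), (27, 2), (27, 13), (27, 18), (27, 29), (28, 2), (28, 13), (28, 18), (28, 29), (29, 0), (29, 7), (29, 8), (29, 15), (29, 16), (29, 23), (29, 24), (29, 31), (30, 2), (30, 13), (30, 18), (30, 29)]
Holes: [(1, 2), (1, 13), (1, 18), (1, 29), (2, 0), (2, 7), (2, 8), (2, 15), (2, 16), (2, 23), (2, 24), (2, 31), (3, 2), (3, 13), (3, 18), (3, 29), (4, 2), (4, 13), (4, 18), (4, 29), (5, 0), (5, 7), (5, 8), (5, 15), (5, 16), (5, 23), (5, 24), (5, 31), (6, 2), (6, 13), (6, 18), (6, 29), (9, 2), (9, 13), (9, 18), (9, 29), (10, 0), (10, 7), (10, 8), (10, 15), (10, 16), (10, 23), (10, 24), (10, 31), (11, 2), (11, 13), (11, 18), (11, 29), (12, 2), (12, 13), (12, 18), (12, 29), (13, 0), (13, 7), (13, 8), (13, 15), (13, 16), (13, 23), (13, 24), (13, 31), (14, 2), (14, 13), (14, 18), (14, 29), (17, 2), (17, 13), (17, 18), (17, 29), (18, 0), (18, 7), (18, 8), (18, 15), (18, 16), (18, 23), (18, 24), (18, 31), (19, 2), (19, 13), (19, 18), (19, 29), (20, 2), (20, 13), (20, 18), (20, 29), (21, 0), (21, 7), (21, 8), (21, 15), (21, 16), (21, 23), (21, 24), (21, 31), (22, 2), (22, 13), (22, 18), (22, 29), (25, 2), (25, 13), (25, 18), (25, 29), (26, 0), (26, 7), (26, 8), (26, 15), (26, 16), (26, 23), (26, 24), (26, 31), (27, 2), (27, 13), (27, 18), (27, 29), (28, 2), (28, 13), (28, 18), (28, 29), (29, 0), (29, 7), (29, 8), (29, 15), (29, 16), (29, 23), (29, 24), (29, 31), (30, 2), (30, 13), (30, 18), (30, 29)]

Answer: yes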